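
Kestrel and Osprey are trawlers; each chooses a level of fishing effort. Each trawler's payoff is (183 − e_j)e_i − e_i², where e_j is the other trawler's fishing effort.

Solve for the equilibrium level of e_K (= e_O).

61

Kestrel's payoff is (183 − e_O)e_K − e_K².
∂π/∂e_K = 183 − e_O − 2e_K = 0, so e_K = 91.5 − 0.5e_O.
The game is symmetric, so in equilibrium e_O = e_K: the reaction function gives 1.5e_K = 91.5, hence e_K = 61.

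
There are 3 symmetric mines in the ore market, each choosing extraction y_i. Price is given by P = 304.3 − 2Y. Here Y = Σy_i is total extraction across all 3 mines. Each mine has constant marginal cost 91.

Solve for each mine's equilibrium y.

26.6625

A representative mine's profit is π_i = y_i(304.3 − 2Y) − 91y_i, with Y = y_i + Σ_{j≠i} y_j.
First-order condition: 213.3 − 4y_i − 2Σ_{j≠i} y_j = 0.
In a symmetric equilibrium every mine chooses the same y, so Σ_{j≠i} y_j = 2y. The condition becomes 213.3 − 8y = 0, giving y = 213.3/8 = 26.6625.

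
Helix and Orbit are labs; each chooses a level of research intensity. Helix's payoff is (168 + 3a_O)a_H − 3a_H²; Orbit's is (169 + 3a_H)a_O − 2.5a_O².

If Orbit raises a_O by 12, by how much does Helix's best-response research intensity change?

6

Expanding Helix's payoff: 168a_H + 3a_Oa_H − 3a_H².
∂π/∂a_H = 168 + 3a_O − 6a_H = 0, so a_H = 28 + 0.5a_O.
The reaction-function slope is 0.5, so a 12-unit rise in a_O moves a_H by 0.5 × 12 = 6. Helix's best response rises — the actions are strategic complements.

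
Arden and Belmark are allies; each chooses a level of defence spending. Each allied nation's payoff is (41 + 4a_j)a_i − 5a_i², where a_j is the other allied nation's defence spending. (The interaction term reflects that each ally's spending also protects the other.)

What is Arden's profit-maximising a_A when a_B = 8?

Arden's payoff is (41 + 4a_B)a_A − 5a_A².
∂π/∂a_A = 41 + 4a_B − 10a_A = 0, so a_A = 4.1 + 0.4a_B.
At a_B = 8: a_A = 4.1 + 0.4·8 = 7.3.

7.3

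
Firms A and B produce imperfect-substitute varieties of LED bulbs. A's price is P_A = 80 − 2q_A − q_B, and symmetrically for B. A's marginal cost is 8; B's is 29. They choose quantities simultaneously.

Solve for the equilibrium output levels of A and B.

Firm A's profit: π = q_A(80 − 2q_A − q_B) − 8q_A.
∂π/∂q_A = 72 − 4q_A − q_B = 0 ⇒ q_A = 18 − 0.25q_B.
Similarly q_B = 12.75 − 0.25q_A.
Solving the two reaction functions simultaneously: (1 − (−0.25)(−0.25))q_A = 18 − 0.25·12.75, so 0.9375q_A = 14.8125 and q_A = 15.8.
Then q_B = 12.75 − 0.25·15.8 = 8.8.

15.8, 8.8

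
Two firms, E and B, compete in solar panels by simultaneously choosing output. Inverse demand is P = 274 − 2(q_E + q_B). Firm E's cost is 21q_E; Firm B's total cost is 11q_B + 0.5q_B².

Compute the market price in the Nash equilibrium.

113.375

Firm E's profit: π = q_E(274 − 2(q_E + q_B)) − 21q_E.
∂π/∂q_E = 253 − 4q_E − 2q_B = 0, so q_E = 63.25 − 0.5q_B.
For B: ∂π/∂q_B = 263 − 5q_B − 2q_E = 0 ⇒ q_B = 52.6 − 0.4q_E.
Solving the two reaction functions simultaneously: (1 − (−0.5)(−0.4))q_E = 63.25 − 0.5·52.6, so 0.8q_E = 36.95 and q_E = 46.1875.
Then q_B = 52.6 − 0.4·46.1875 = 34.125.
Equilibrium price: P = 274 − 2·80.3125 = 113.375.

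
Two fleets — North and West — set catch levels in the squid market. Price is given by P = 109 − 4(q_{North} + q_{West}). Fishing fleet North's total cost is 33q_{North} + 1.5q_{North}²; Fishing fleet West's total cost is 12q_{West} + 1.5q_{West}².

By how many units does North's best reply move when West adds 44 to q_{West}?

Fishing fleet North's profit: π = q_{North}(109 − 4(q_{North} + q_{West})) − 33q_{North} − 1.5q_{North}².
∂π/∂q_{North} = 76 − 11q_{North} − 4q_{West} = 0, so q_{North} = 76/11 − (4/11)q_{West}.
The reaction-function slope is −4/11, so a 44-unit rise in q_{West} moves q_{North} by −4/11 × 44 = −16. North's best response falls — the actions are strategic substitutes.

-16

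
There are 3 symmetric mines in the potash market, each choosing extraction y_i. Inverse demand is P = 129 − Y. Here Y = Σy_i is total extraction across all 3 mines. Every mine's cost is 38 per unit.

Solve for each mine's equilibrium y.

A representative mine's profit is π_i = y_i(129 − Y) − 38y_i, with Y = y_i + Σ_{j≠i} y_j.
First-order condition: 91 − 2y_i − Σ_{j≠i} y_j = 0.
With identical mines, set every y_j = y: then 91 − 2y − 2y = 0, i.e. y = 91/4 = 22.75.

22.75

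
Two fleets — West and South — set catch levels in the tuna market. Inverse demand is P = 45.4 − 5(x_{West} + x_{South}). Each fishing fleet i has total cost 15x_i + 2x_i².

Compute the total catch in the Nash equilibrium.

3.2

Fishing fleet West's profit: π = x_{West}(45.4 − 5(x_{West} + x_{South})) − 15x_{West} − 2x_{West}².
∂π/∂x_{West} = 30.4 − 14x_{West} − 5x_{South} = 0, so x_{West} = 76/35 − (5/14)x_{South}.
The game is symmetric, so in equilibrium x_{South} = x_{West}: the reaction function gives (19/14)x_{West} = 76/35, hence x_{West} = 1.6.
Total catch: 1.6 + 1.6 = 3.2.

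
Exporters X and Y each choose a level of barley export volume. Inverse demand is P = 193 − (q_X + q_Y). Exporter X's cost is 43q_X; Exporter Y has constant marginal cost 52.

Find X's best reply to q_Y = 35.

Exporter X's profit: π = q_X(193 − (q_X + q_Y)) − 43q_X.
∂π/∂q_X = 150 − 2q_X − q_Y = 0, so q_X = 75 − 0.5q_Y.
At q_Y = 35: q_X = 75 − 0.5·35 = 57.5.

57.5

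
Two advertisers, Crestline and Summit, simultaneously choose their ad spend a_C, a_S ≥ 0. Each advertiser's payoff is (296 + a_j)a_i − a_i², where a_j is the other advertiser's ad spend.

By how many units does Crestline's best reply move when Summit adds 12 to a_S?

Crestline's payoff is (296 + a_S)a_C − a_C².
∂π/∂a_C = 296 + a_S − 2a_C = 0, so a_C = 148 + 0.5a_S.
The reaction-function slope is 0.5, so a 12-unit rise in a_S moves a_C by 0.5 × 12 = 6. Crestline's best response rises — the actions are strategic complements.

6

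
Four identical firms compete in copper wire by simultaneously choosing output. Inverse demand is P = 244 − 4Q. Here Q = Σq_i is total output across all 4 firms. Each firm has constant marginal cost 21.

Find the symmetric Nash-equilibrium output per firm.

11.15

A representative firm's profit is π_i = q_i(244 − 4Q) − 21q_i, with Q = q_i + Σ_{j≠i} q_j.
First-order condition: 223 − 8q_i − 4Σ_{j≠i} q_j = 0.
In a symmetric equilibrium every firm chooses the same q, so Σ_{j≠i} q_j = 3q. The condition becomes 223 − 20q = 0, giving q = 223/20 = 11.15.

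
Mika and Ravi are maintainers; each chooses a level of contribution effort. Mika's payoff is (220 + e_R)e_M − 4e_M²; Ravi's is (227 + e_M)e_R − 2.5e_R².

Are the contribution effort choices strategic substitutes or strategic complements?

strategic complements

Expanding Mika's payoff: 220e_M + e_Re_M − 4e_M².
∂π/∂e_M = 220 + e_R − 8e_M = 0, so e_M = 27.5 + 0.125e_R.
The best-response slope de_M/de_R = 0.125 > 0: the reaction function is upward-sloping, so the choices are strategic complements.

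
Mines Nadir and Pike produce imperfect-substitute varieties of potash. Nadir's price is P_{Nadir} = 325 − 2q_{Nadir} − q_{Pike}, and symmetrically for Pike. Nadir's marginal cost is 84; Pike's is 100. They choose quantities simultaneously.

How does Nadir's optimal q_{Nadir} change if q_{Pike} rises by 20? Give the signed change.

-5

Mine Nadir's profit: π = q_{Nadir}(325 − 2q_{Nadir} − q_{Pike}) − 84q_{Nadir}.
∂π/∂q_{Nadir} = 241 − 4q_{Nadir} − q_{Pike} = 0 ⇒ q_{Nadir} = 60.25 − 0.25q_{Pike}.
The reaction-function slope is −0.25, so a 20-unit rise in q_{Pike} moves q_{Nadir} by −0.25 × 20 = −5. Nadir's best response falls — the actions are strategic substitutes.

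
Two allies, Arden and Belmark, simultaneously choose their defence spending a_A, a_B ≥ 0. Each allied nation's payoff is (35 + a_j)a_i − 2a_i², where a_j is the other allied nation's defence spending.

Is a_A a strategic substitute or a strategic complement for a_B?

Arden's payoff is (35 + a_B)a_A − 2a_A².
∂π/∂a_A = 35 + a_B − 4a_A = 0, so a_A = 8.75 + 0.25a_B.
The best-response slope da_A/da_B = 0.25 > 0: the reaction function is upward-sloping, so the choices are strategic complements.

strategic complements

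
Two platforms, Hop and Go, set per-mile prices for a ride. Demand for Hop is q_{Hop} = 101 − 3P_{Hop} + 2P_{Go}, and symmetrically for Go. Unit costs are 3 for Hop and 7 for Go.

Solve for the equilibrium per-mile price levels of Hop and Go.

Hop's profit: π = (P_{Hop} − 3)(101 − 3P_{Hop} + 2P_{Go}).
∂π/∂P_{Hop} = 110 − 6P_{Hop} + 2P_{Go} = 0 ⇒ P_{Hop} = 55/3 + (1/3)P_{Go}.
Similarly P_{Go} = 61/3 + (1/3)P_{Hop}.
Solving the two reaction functions simultaneously: (1 − (1/3)(1/3))P_{Hop} = 55/3 + (1/3)·(61/3), so (8/9)P_{Hop} = 226/9 and P_{Hop} = 28.25.
Then P_{Go} = 61/3 + (1/3)·28.25 = 29.75.

28.25, 29.75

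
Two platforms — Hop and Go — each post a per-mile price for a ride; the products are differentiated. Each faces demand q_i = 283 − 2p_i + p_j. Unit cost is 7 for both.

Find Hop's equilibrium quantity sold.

184

Hop's profit: π = (p_{Hop} − 7)(283 − 2p_{Hop} + p_{Go}).
∂π/∂p_{Hop} = 297 − 4p_{Hop} + p_{Go} = 0 ⇒ p_{Hop} = 74.25 + 0.25p_{Go}.
Setting p_{Hop} = p_{Go} in the reaction function: p_{Hop} = 74.25 + 0.25p_{Hop}, so p_{Hop} = 74.25 / 0.75 = 99.
q_{Hop} = 283 − 2·99 + 99 = 184.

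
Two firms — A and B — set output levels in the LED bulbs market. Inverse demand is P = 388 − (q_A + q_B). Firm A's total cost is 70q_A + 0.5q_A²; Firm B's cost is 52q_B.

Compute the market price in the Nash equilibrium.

Firm A's profit: π = q_A(388 − (q_A + q_B)) − 70q_A − 0.5q_A².
∂π/∂q_A = 318 − 3q_A − q_B = 0, so q_A = 106 − (1/3)q_B.
For B: ∂π/∂q_B = 336 − 2q_B − q_A = 0 ⇒ q_B = 168 − 0.5q_A.
Solving the two reaction functions simultaneously: (1 − (−1/3)(−0.5))q_A = 106 − (1/3)·168, so (5/6)q_A = 50 and q_A = 60.
Then q_B = 168 − 0.5·60 = 138.
Equilibrium price: P = 388 − 198 = 190.

190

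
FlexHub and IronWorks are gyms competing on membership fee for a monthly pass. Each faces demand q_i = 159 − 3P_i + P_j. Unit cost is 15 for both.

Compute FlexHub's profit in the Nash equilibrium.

1996.92

FlexHub's profit: π = (P_{FlexHub} − 15)(159 − 3P_{FlexHub} + P_{IronWorks}).
∂π/∂P_{FlexHub} = 204 − 6P_{FlexHub} + P_{IronWorks} = 0 ⇒ P_{FlexHub} = 34 + (1/6)P_{IronWorks}.
The game is symmetric, so in equilibrium P_{IronWorks} = P_{FlexHub}: the reaction function gives (5/6)P_{FlexHub} = 34, hence P_{FlexHub} = 40.8.
q_{FlexHub} = 159 − 3·40.8 + 40.8 = 77.4.
Profit = (40.8 − 15)·77.4 = 1996.92.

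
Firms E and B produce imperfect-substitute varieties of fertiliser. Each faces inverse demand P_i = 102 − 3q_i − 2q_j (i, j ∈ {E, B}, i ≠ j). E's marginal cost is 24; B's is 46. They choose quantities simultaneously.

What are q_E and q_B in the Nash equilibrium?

Firm E's profit: π = q_E(102 − 3q_E − 2q_B) − 24q_E.
∂π/∂q_E = 78 − 6q_E − 2q_B = 0 ⇒ q_E = 13 − (1/3)q_B.
Similarly q_B = 28/3 − (1/3)q_E.
Solving the two reaction functions simultaneously: (1 − (−1/3)(−1/3))q_E = 13 − (1/3)·(28/3), so (8/9)q_E = 89/9 and q_E = 11.125.
Then q_B = 28/3 − (1/3)·11.125 = 5.625.

11.125, 5.625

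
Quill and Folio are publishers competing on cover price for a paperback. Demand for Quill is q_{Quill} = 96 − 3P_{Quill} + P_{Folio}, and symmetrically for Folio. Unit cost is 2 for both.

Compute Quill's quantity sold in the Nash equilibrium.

55.2

Quill's profit: π = (P_{Quill} − 2)(96 − 3P_{Quill} + P_{Folio}).
∂π/∂P_{Quill} = 102 − 6P_{Quill} + P_{Folio} = 0 ⇒ P_{Quill} = 17 + (1/6)P_{Folio}.
Setting P_{Quill} = P_{Folio} in the reaction function: P_{Quill} = 17 + (1/6)P_{Quill}, so P_{Quill} = 17 / (5/6) = 20.4.
q_{Quill} = 96 − 3·20.4 + 20.4 = 55.2.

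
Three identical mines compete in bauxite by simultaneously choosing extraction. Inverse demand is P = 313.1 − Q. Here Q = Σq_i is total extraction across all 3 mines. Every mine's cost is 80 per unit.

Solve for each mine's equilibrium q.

58.275

A representative mine's profit is π_i = q_i(313.1 − Q) − 80q_i, with Q = q_i + Σ_{j≠i} q_j.
First-order condition: 233.1 − 2q_i − Σ_{j≠i} q_j = 0.
In a symmetric equilibrium every mine chooses the same q, so Σ_{j≠i} q_j = 2q. The condition becomes 233.1 − 4q = 0, giving q = 233.1/4 = 58.275.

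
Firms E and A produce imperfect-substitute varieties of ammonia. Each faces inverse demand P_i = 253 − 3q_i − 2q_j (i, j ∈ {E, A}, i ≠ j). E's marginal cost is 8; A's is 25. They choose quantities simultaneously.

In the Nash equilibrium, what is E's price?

103.0625

Firm E's profit: π = q_E(253 − 3q_E − 2q_A) − 8q_E.
∂π/∂q_E = 245 − 6q_E − 2q_A = 0 ⇒ q_E = 245/6 − (1/3)q_A.
Similarly q_A = 38 − (1/3)q_E.
Substituting the second reaction function into the first: q_E = 245/6 − (1/3)(38 − (1/3)q_E), which gives (8/9)q_E = 169/6 ⇒ q_E = 31.6875.
Then q_A = 38 − (1/3)·31.6875 = 27.4375.
P_E = 253 − 3·31.6875 − 2·27.4375 = 103.0625.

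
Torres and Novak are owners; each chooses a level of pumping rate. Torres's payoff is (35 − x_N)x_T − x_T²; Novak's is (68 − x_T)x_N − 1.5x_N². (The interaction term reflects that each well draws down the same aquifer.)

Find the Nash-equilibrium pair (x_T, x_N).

7.4, 20.2

Expanding Torres's payoff: 35x_T − x_Nx_T − x_T².
∂π/∂x_T = 35 − x_N − 2x_T = 0, so x_T = 17.5 − 0.5x_N.
Likewise for Novak: x_N = 68/3 − (1/3)x_T.
Plugging x_N into Torres's best response: x_T = 17.5 − 0.5(68/3 − (1/3)x_T) ⇒ (5/6)x_T = 37/6, so x_T = 7.4.
Then x_N = 68/3 − (1/3)·7.4 = 20.2.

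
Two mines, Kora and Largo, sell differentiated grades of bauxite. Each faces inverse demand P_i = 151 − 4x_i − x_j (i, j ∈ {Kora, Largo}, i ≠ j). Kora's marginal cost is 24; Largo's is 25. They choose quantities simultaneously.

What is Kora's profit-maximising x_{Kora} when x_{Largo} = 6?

15.125

Mine Kora's profit: π = x_{Kora}(151 − 4x_{Kora} − x_{Largo}) − 24x_{Kora}.
∂π/∂x_{Kora} = 127 − 8x_{Kora} − x_{Largo} = 0 ⇒ x_{Kora} = 15.875 − 0.125x_{Largo}.
At x_{Largo} = 6: x_{Kora} = 15.875 − 0.125·6 = 15.125.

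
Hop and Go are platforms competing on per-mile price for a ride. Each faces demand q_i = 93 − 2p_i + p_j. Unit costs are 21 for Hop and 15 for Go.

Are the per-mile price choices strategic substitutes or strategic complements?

Hop's profit: π = (p_{Hop} − 21)(93 − 2p_{Hop} + p_{Go}).
∂π/∂p_{Hop} = 135 − 4p_{Hop} + p_{Go} = 0 ⇒ p_{Hop} = 33.75 + 0.25p_{Go}.
The best-response slope dp_{Hop}/dp_{Go} = 0.25 > 0: the reaction function is upward-sloping, so the choices are strategic complements.

strategic complements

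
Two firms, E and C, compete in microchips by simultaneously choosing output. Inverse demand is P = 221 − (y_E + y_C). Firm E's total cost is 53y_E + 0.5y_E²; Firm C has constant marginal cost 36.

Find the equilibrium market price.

Firm E's profit: π = y_E(221 − (y_E + y_C)) − 53y_E − 0.5y_E².
∂π/∂y_E = 168 − 3y_E − y_C = 0, so y_E = 56 − (1/3)y_C.
For C: ∂π/∂y_C = 185 − 2y_C − y_E = 0 ⇒ y_C = 92.5 − 0.5y_E.
Plugging y_C into E's best response: y_E = 56 − (1/3)(92.5 − 0.5y_E) ⇒ (5/6)y_E = 151/6, so y_E = 30.2.
Then y_C = 92.5 − 0.5·30.2 = 77.4.
Equilibrium price: P = 221 − 107.6 = 113.4.

113.4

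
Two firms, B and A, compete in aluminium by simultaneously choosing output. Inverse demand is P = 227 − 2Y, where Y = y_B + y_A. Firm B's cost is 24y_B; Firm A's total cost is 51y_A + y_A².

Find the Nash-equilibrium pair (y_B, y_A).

Firm B's profit: π = y_B(227 − 2(y_B + y_A)) − 24y_B.
∂π/∂y_B = 203 − 4y_B − 2y_A = 0, so y_B = 50.75 − 0.5y_A.
For A: ∂π/∂y_A = 176 − 6y_A − 2y_B = 0 ⇒ y_A = 88/3 − (1/3)y_B.
Solving the two reaction functions simultaneously: (1 − (−0.5)(−1/3))y_B = 50.75 − 0.5·(88/3), so (5/6)y_B = 433/12 and y_B = 43.3.
Then y_A = 88/3 − (1/3)·43.3 = 14.9.

43.3, 14.9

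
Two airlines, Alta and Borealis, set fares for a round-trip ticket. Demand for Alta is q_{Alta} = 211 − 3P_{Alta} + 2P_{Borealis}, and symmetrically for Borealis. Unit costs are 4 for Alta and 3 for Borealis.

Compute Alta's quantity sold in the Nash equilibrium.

Alta's profit: π = (P_{Alta} − 4)(211 − 3P_{Alta} + 2P_{Borealis}).
∂π/∂P_{Alta} = 223 − 6P_{Alta} + 2P_{Borealis} = 0 ⇒ P_{Alta} = 223/6 + (1/3)P_{Borealis}.
Similarly P_{Borealis} = 110/3 + (1/3)P_{Alta}.
Substituting the second reaction function into the first: P_{Alta} = 223/6 + (1/3)(110/3 + (1/3)P_{Alta}), which gives (8/9)P_{Alta} = 889/18 ⇒ P_{Alta} = 55.5625.
Then P_{Borealis} = 110/3 + (1/3)·55.5625 = 55.1875.
q_{Alta} = 211 − 3·55.5625 + 2·55.1875 = 154.6875.

154.6875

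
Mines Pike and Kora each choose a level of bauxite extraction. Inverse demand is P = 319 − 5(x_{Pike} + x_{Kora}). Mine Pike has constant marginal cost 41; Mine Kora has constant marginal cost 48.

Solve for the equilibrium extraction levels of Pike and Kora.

19, 17.6

Mine Pike's profit: π = x_{Pike}(319 − 5(x_{Pike} + x_{Kora})) − 41x_{Pike}.
∂π/∂x_{Pike} = 278 − 10x_{Pike} − 5x_{Kora} = 0, so x_{Pike} = 27.8 − 0.5x_{Kora}.
By the same steps for Kora: x_{Kora} = 27.1 − 0.5x_{Pike}.
Substituting the second reaction function into the first: x_{Pike} = 27.8 − 0.5(27.1 − 0.5x_{Pike}), which gives 0.75x_{Pike} = 14.25 ⇒ x_{Pike} = 19.
Then x_{Kora} = 27.1 − 0.5·19 = 17.6.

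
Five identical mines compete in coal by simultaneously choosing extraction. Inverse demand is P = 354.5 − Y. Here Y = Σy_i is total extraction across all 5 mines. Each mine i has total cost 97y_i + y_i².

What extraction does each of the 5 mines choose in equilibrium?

A representative mine's profit is π_i = y_i(354.5 − Y) − 97y_i − y_i², with Y = y_i + Σ_{j≠i} y_j.
First-order condition: 257.5 − 4y_i − Σ_{j≠i} y_j = 0.
Imposing symmetry (y_j = y for all j) turns Σ_{j≠i} y_j into 4y, so 257.5 = 8y and y = 32.1875.

32.1875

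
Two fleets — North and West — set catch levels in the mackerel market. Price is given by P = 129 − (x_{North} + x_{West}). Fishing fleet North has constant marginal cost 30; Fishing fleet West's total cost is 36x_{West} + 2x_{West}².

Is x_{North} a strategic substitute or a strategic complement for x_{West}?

Fishing fleet North's profit: π = x_{North}(129 − (x_{North} + x_{West})) − 30x_{North}.
∂π/∂x_{North} = 99 − 2x_{North} − x_{West} = 0, so x_{North} = 49.5 − 0.5x_{West}.
The best-response slope dx_{North}/dx_{West} = −0.5 < 0: the reaction function is downward-sloping, so the choices are strategic substitutes.

strategic substitutes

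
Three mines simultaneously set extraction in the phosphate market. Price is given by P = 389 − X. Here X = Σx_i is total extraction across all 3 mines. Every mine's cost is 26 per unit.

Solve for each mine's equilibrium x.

A representative mine's profit is π_i = x_i(389 − X) − 26x_i, with X = x_i + Σ_{j≠i} x_j.
First-order condition: 363 − 2x_i − Σ_{j≠i} x_j = 0.
Imposing symmetry (x_j = x for all j) turns Σ_{j≠i} x_j into 2x, so 363 = 4x and x = 90.75.

90.75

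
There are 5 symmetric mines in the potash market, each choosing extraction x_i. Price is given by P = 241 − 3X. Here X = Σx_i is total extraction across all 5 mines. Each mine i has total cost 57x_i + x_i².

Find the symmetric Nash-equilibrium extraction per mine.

9.2

A representative mine's profit is π_i = x_i(241 − 3X) − 57x_i − x_i², with X = x_i + Σ_{j≠i} x_j.
First-order condition: 184 − 8x_i − 3Σ_{j≠i} x_j = 0.
With identical mines, set every x_j = x: then 184 − 8x − 12x = 0, i.e. x = 184/20 = 9.2.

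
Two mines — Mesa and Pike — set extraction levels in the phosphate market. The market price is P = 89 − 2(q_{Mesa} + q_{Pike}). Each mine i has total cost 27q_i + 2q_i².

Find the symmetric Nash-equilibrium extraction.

6.2

Mine Mesa's profit: π = q_{Mesa}(89 − 2(q_{Mesa} + q_{Pike})) − 27q_{Mesa} − 2q_{Mesa}².
∂π/∂q_{Mesa} = 62 − 8q_{Mesa} − 2q_{Pike} = 0, so q_{Mesa} = 7.75 − 0.25q_{Pike}.
Setting q_{Mesa} = q_{Pike} in the reaction function: q_{Mesa} = 7.75 − 0.25q_{Mesa}, so q_{Mesa} = 7.75 / 1.25 = 6.2.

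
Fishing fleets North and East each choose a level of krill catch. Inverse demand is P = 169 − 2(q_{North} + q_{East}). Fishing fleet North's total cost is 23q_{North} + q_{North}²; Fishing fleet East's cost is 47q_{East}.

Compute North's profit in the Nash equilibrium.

Fishing fleet North's profit: π = q_{North}(169 − 2(q_{North} + q_{East})) − 23q_{North} − q_{North}².
∂π/∂q_{North} = 146 − 6q_{North} − 2q_{East} = 0, so q_{North} = 73/3 − (1/3)q_{East}.
For East: ∂π/∂q_{East} = 122 − 4q_{East} − 2q_{North} = 0 ⇒ q_{East} = 30.5 − 0.5q_{North}.
Plugging q_{East} into North's best response: q_{North} = 73/3 − (1/3)(30.5 − 0.5q_{North}) ⇒ (5/6)q_{North} = 85/6, so q_{North} = 17.
Then q_{East} = 30.5 − 0.5·17 = 22.
Price P = 169 − 2·39 = 91.
North's profit: (91 − 23)·17 − (17)² = 867.

867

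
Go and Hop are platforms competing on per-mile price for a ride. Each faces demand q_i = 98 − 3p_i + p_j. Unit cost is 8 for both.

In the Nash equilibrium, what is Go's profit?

806.88

Go's profit: π = (p_{Go} − 8)(98 − 3p_{Go} + p_{Hop}).
∂π/∂p_{Go} = 122 − 6p_{Go} + p_{Hop} = 0 ⇒ p_{Go} = 61/3 + (1/6)p_{Hop}.
The game is symmetric, so in equilibrium p_{Hop} = p_{Go}: the reaction function gives (5/6)p_{Go} = 61/3, hence p_{Go} = 24.4.
q_{Go} = 98 − 3·24.4 + 24.4 = 49.2.
Profit = (24.4 − 8)·49.2 = 806.88.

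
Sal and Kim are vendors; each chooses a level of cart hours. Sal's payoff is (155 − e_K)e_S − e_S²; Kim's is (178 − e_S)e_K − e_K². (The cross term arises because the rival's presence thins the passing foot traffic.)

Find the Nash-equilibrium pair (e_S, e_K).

44, 67

Expanding Sal's payoff: 155e_S − e_Ke_S − e_S².
∂π/∂e_S = 155 − e_K − 2e_S = 0, so e_S = 77.5 − 0.5e_K.
Likewise for Kim: e_K = 89 − 0.5e_S.
Substituting the second reaction function into the first: e_S = 77.5 − 0.5(89 − 0.5e_S), which gives 0.75e_S = 33 ⇒ e_S = 44.
Then e_K = 89 − 0.5·44 = 67.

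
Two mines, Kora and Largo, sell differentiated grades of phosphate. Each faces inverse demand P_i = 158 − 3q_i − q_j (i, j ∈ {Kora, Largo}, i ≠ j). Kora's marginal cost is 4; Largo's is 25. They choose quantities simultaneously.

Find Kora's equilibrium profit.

Mine Kora's profit: π = q_{Kora}(158 − 3q_{Kora} − q_{Largo}) − 4q_{Kora}.
∂π/∂q_{Kora} = 154 − 6q_{Kora} − q_{Largo} = 0 ⇒ q_{Kora} = 77/3 − (1/6)q_{Largo}.
Similarly q_{Largo} = 133/6 − (1/6)q_{Kora}.
Solving the two reaction functions simultaneously: (1 − (−1/6)(−1/6))q_{Kora} = 77/3 − (1/6)·(133/6), so (35/36)q_{Kora} = 791/36 and q_{Kora} = 22.6.
Then q_{Largo} = 133/6 − (1/6)·22.6 = 18.4.
P_{Kora} = 158 − 3·22.6 − 18.4 = 71.8.
Profit = (71.8 − 4)·22.6 = 1532.28.

1532.28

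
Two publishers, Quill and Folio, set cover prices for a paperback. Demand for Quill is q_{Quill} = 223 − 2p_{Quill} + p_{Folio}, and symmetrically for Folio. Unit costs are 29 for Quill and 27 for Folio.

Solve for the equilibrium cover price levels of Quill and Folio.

Quill's profit: π = (p_{Quill} − 29)(223 − 2p_{Quill} + p_{Folio}).
∂π/∂p_{Quill} = 281 − 4p_{Quill} + p_{Folio} = 0 ⇒ p_{Quill} = 70.25 + 0.25p_{Folio}.
Similarly p_{Folio} = 69.25 + 0.25p_{Quill}.
Substituting the second reaction function into the first: p_{Quill} = 70.25 + 0.25(69.25 + 0.25p_{Quill}), which gives 0.9375p_{Quill} = 87.5625 ⇒ p_{Quill} = 93.4.
Then p_{Folio} = 69.25 + 0.25·93.4 = 92.6.

93.4, 92.6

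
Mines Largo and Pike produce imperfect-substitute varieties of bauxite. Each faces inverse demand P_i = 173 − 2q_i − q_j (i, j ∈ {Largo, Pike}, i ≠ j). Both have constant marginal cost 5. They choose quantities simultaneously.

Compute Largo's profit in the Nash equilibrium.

Mine Largo's profit: π = q_{Largo}(173 − 2q_{Largo} − q_{Pike}) − 5q_{Largo}.
∂π/∂q_{Largo} = 168 − 4q_{Largo} − q_{Pike} = 0 ⇒ q_{Largo} = 42 − 0.25q_{Pike}.
The game is symmetric, so in equilibrium q_{Pike} = q_{Largo}: the reaction function gives 1.25q_{Largo} = 42, hence q_{Largo} = 33.6.
P_{Largo} = 173 − 2·33.6 − 33.6 = 72.2.
Profit = (72.2 − 5)·33.6 = 2257.92.

2257.92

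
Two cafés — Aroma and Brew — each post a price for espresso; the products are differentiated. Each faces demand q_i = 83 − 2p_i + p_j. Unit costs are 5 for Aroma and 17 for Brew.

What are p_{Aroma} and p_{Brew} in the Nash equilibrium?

32.6, 37.4

Aroma's profit: π = (p_{Aroma} − 5)(83 − 2p_{Aroma} + p_{Brew}).
∂π/∂p_{Aroma} = 93 − 4p_{Aroma} + p_{Brew} = 0 ⇒ p_{Aroma} = 23.25 + 0.25p_{Brew}.
Similarly p_{Brew} = 29.25 + 0.25p_{Aroma}.
Substituting the second reaction function into the first: p_{Aroma} = 23.25 + 0.25(29.25 + 0.25p_{Aroma}), which gives 0.9375p_{Aroma} = 30.5625 ⇒ p_{Aroma} = 32.6.
Then p_{Brew} = 29.25 + 0.25·32.6 = 37.4.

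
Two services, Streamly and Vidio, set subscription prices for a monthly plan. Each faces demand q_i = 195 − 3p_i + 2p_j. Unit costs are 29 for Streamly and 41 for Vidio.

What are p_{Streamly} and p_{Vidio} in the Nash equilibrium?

72.75, 77.25

Streamly's profit: π = (p_{Streamly} − 29)(195 − 3p_{Streamly} + 2p_{Vidio}).
∂π/∂p_{Streamly} = 282 − 6p_{Streamly} + 2p_{Vidio} = 0 ⇒ p_{Streamly} = 47 + (1/3)p_{Vidio}.
Similarly p_{Vidio} = 53 + (1/3)p_{Streamly}.
Solving the two reaction functions simultaneously: (1 − (1/3)(1/3))p_{Streamly} = 47 + (1/3)·53, so (8/9)p_{Streamly} = 194/3 and p_{Streamly} = 72.75.
Then p_{Vidio} = 53 + (1/3)·72.75 = 77.25.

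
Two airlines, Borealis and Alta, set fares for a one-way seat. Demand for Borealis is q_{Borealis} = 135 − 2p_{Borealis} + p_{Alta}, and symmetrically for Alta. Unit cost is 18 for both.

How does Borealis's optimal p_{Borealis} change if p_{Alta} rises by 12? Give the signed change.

3

Borealis's profit: π = (p_{Borealis} − 18)(135 − 2p_{Borealis} + p_{Alta}).
∂π/∂p_{Borealis} = 171 − 4p_{Borealis} + p_{Alta} = 0 ⇒ p_{Borealis} = 42.75 + 0.25p_{Alta}.
The reaction-function slope is 0.25, so a 12-unit rise in p_{Alta} moves p_{Borealis} by 0.25 × 12 = 3. Borealis's best response rises — the actions are strategic complements.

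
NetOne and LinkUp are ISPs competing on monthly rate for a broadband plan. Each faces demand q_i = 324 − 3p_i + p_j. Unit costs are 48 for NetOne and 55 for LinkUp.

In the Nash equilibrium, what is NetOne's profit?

6403.32

NetOne's profit: π = (p_{NetOne} − 48)(324 − 3p_{NetOne} + p_{LinkUp}).
∂π/∂p_{NetOne} = 468 − 6p_{NetOne} + p_{LinkUp} = 0 ⇒ p_{NetOne} = 78 + (1/6)p_{LinkUp}.
Similarly p_{LinkUp} = 81.5 + (1/6)p_{NetOne}.
Substituting the second reaction function into the first: p_{NetOne} = 78 + (1/6)(81.5 + (1/6)p_{NetOne}), which gives (35/36)p_{NetOne} = 1099/12 ⇒ p_{NetOne} = 94.2.
Then p_{LinkUp} = 81.5 + (1/6)·94.2 = 97.2.
q_{NetOne} = 324 − 3·94.2 + 97.2 = 138.6.
Profit = (94.2 − 48)·138.6 = 6403.32.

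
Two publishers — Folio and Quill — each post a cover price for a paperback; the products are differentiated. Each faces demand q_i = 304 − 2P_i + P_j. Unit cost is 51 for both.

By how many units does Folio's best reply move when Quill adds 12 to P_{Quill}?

3

Folio's profit: π = (P_{Folio} − 51)(304 − 2P_{Folio} + P_{Quill}).
∂π/∂P_{Folio} = 406 − 4P_{Folio} + P_{Quill} = 0 ⇒ P_{Folio} = 101.5 + 0.25P_{Quill}.
The reaction-function slope is 0.25, so a 12-unit rise in P_{Quill} moves P_{Folio} by 0.25 × 12 = 3. Folio's best response rises — the actions are strategic complements.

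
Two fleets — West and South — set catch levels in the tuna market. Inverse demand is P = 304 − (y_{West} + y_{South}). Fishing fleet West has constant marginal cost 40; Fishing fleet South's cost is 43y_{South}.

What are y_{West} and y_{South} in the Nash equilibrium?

Fishing fleet West's profit: π = y_{West}(304 − (y_{West} + y_{South})) − 40y_{West}.
∂π/∂y_{West} = 264 − 2y_{West} − y_{South} = 0, so y_{West} = 132 − 0.5y_{South}.
By the same steps for South: y_{South} = 130.5 − 0.5y_{West}.
Solving the two reaction functions simultaneously: (1 − (−0.5)(−0.5))y_{West} = 132 − 0.5·130.5, so 0.75y_{West} = 66.75 and y_{West} = 89.
Then y_{South} = 130.5 − 0.5·89 = 86.

89, 86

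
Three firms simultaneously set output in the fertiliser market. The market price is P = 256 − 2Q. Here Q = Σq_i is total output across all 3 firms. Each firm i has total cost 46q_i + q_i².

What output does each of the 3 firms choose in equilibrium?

21

A representative firm's profit is π_i = q_i(256 − 2Q) − 46q_i − q_i², with Q = q_i + Σ_{j≠i} q_j.
First-order condition: 210 − 6q_i − 2Σ_{j≠i} q_j = 0.
With identical firms, set every q_j = q: then 210 − 6q − 4q = 0, i.e. q = 210/10 = 21.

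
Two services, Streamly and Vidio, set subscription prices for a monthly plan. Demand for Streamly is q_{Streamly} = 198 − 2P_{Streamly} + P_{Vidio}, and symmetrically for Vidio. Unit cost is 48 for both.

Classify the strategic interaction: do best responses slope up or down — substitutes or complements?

strategic complements

Streamly's profit: π = (P_{Streamly} − 48)(198 − 2P_{Streamly} + P_{Vidio}).
∂π/∂P_{Streamly} = 294 − 4P_{Streamly} + P_{Vidio} = 0 ⇒ P_{Streamly} = 73.5 + 0.25P_{Vidio}.
The best-response slope dP_{Streamly}/dP_{Vidio} = 0.25 > 0: the reaction function is upward-sloping, so the choices are strategic complements.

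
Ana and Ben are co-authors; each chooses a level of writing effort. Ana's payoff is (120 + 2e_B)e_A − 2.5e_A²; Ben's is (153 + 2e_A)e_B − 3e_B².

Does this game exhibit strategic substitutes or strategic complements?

Expanding Ana's payoff: 120e_A + 2e_Be_A − 2.5e_A².
∂π/∂e_A = 120 + 2e_B − 5e_A = 0, so e_A = 24 + 0.4e_B.
The best-response slope de_A/de_B = 0.4 > 0: the reaction function is upward-sloping, so the choices are strategic complements.

strategic complements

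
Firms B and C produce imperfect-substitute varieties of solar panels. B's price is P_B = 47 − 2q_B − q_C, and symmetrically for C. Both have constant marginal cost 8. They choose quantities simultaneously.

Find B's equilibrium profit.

Firm B's profit: π = q_B(47 − 2q_B − q_C) − 8q_B.
∂π/∂q_B = 39 − 4q_B − q_C = 0 ⇒ q_B = 9.75 − 0.25q_C.
Setting q_B = q_C in the reaction function: q_B = 9.75 − 0.25q_B, so q_B = 9.75 / 1.25 = 7.8.
P_B = 47 − 2·7.8 − 7.8 = 23.6.
Profit = (23.6 − 8)·7.8 = 121.68.

121.68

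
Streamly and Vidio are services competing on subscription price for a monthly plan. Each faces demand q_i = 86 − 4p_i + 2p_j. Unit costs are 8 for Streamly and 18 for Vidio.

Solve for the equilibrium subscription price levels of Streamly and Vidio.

21, 25

Streamly's profit: π = (p_{Streamly} − 8)(86 − 4p_{Streamly} + 2p_{Vidio}).
∂π/∂p_{Streamly} = 118 − 8p_{Streamly} + 2p_{Vidio} = 0 ⇒ p_{Streamly} = 14.75 + 0.25p_{Vidio}.
Similarly p_{Vidio} = 19.75 + 0.25p_{Streamly}.
Plugging p_{Vidio} into Streamly's best response: p_{Streamly} = 14.75 + 0.25(19.75 + 0.25p_{Streamly}) ⇒ 0.9375p_{Streamly} = 19.6875, so p_{Streamly} = 21.
Then p_{Vidio} = 19.75 + 0.25·21 = 25.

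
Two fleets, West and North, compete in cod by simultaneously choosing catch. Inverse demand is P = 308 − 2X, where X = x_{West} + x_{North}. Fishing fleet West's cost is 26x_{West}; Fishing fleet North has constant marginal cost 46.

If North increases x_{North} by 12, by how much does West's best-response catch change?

Fishing fleet West's profit: π = x_{West}(308 − 2(x_{West} + x_{North})) − 26x_{West}.
∂π/∂x_{West} = 282 − 4x_{West} − 2x_{North} = 0, so x_{West} = 70.5 − 0.5x_{North}.
The reaction-function slope is −0.5, so a 12-unit rise in x_{North} moves x_{West} by −0.5 × 12 = −6. West's best response falls — the actions are strategic substitutes.

-6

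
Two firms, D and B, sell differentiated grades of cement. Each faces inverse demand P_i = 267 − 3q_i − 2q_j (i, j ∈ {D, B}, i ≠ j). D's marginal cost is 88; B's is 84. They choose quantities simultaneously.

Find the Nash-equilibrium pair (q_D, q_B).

22.125, 23.125

Firm D's profit: π = q_D(267 − 3q_D − 2q_B) − 88q_D.
∂π/∂q_D = 179 − 6q_D − 2q_B = 0 ⇒ q_D = 179/6 − (1/3)q_B.
Similarly q_B = 30.5 − (1/3)q_D.
Plugging q_B into D's best response: q_D = 179/6 − (1/3)(30.5 − (1/3)q_D) ⇒ (8/9)q_D = 59/3, so q_D = 22.125.
Then q_B = 30.5 − (1/3)·22.125 = 23.125.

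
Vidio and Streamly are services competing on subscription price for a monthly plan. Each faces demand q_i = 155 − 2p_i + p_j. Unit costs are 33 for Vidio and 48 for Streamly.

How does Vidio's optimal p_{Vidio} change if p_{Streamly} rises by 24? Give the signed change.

Vidio's profit: π = (p_{Vidio} − 33)(155 − 2p_{Vidio} + p_{Streamly}).
∂π/∂p_{Vidio} = 221 − 4p_{Vidio} + p_{Streamly} = 0 ⇒ p_{Vidio} = 55.25 + 0.25p_{Streamly}.
The reaction-function slope is 0.25, so a 24-unit rise in p_{Streamly} moves p_{Vidio} by 0.25 × 24 = 6. Vidio's best response rises — the actions are strategic complements.

6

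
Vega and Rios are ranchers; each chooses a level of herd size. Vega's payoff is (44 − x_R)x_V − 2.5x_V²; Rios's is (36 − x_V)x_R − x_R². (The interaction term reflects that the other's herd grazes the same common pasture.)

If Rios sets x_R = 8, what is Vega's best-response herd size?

7.2

Expanding Vega's payoff: 44x_V − x_Rx_V − 2.5x_V².
∂π/∂x_V = 44 − x_R − 5x_V = 0, so x_V = 8.8 − 0.2x_R.
At x_R = 8: x_V = 8.8 − 0.2·8 = 7.2.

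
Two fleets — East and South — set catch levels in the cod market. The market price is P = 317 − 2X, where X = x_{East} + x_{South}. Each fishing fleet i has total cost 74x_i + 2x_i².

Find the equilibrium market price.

Fishing fleet East's profit: π = x_{East}(317 − 2(x_{East} + x_{South})) − 74x_{East} − 2x_{East}².
∂π/∂x_{East} = 243 − 8x_{East} − 2x_{South} = 0, so x_{East} = 30.375 − 0.25x_{South}.
Setting x_{East} = x_{South} in the reaction function: x_{East} = 30.375 − 0.25x_{East}, so x_{East} = 30.375 / 1.25 = 24.3.
Equilibrium price: P = 317 − 2·48.6 = 219.8.

219.8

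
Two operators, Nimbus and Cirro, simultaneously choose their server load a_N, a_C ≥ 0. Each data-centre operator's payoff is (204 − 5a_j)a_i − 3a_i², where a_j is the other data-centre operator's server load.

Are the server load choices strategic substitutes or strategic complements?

strategic substitutes

Nimbus's payoff is (204 − 5a_C)a_N − 3a_N².
∂π/∂a_N = 204 − 5a_C − 6a_N = 0, so a_N = 34 − (5/6)a_C.
The best-response slope da_N/da_C = −5/6 < 0: the reaction function is downward-sloping, so the choices are strategic substitutes.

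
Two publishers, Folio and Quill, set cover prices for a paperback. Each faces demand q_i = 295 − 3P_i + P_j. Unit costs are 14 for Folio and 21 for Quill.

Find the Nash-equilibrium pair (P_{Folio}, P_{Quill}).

68, 71

Folio's profit: π = (P_{Folio} − 14)(295 − 3P_{Folio} + P_{Quill}).
∂π/∂P_{Folio} = 337 − 6P_{Folio} + P_{Quill} = 0 ⇒ P_{Folio} = 337/6 + (1/6)P_{Quill}.
Similarly P_{Quill} = 179/3 + (1/6)P_{Folio}.
Solving the two reaction functions simultaneously: (1 − (1/6)(1/6))P_{Folio} = 337/6 + (1/6)·(179/3), so (35/36)P_{Folio} = 595/9 and P_{Folio} = 68.
Then P_{Quill} = 179/3 + (1/6)·68 = 71.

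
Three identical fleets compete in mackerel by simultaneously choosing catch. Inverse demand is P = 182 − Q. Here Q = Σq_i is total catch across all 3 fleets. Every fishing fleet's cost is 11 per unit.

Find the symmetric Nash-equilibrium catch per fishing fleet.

42.75

A representative fishing fleet's profit is π_i = q_i(182 − Q) − 11q_i, with Q = q_i + Σ_{j≠i} q_j.
First-order condition: 171 − 2q_i − Σ_{j≠i} q_j = 0.
With identical fishing fleets, set every q_j = q: then 171 − 2q − 2q = 0, i.e. q = 171/4 = 42.75.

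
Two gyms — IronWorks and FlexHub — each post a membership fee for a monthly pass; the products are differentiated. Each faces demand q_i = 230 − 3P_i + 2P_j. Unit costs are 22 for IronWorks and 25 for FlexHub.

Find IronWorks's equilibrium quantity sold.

157.6875

IronWorks's profit: π = (P_{IronWorks} − 22)(230 − 3P_{IronWorks} + 2P_{FlexHub}).
∂π/∂P_{IronWorks} = 296 − 6P_{IronWorks} + 2P_{FlexHub} = 0 ⇒ P_{IronWorks} = 148/3 + (1/3)P_{FlexHub}.
Similarly P_{FlexHub} = 305/6 + (1/3)P_{IronWorks}.
Solving the two reaction functions simultaneously: (1 − (1/3)(1/3))P_{IronWorks} = 148/3 + (1/3)·(305/6), so (8/9)P_{IronWorks} = 1193/18 and P_{IronWorks} = 74.5625.
Then P_{FlexHub} = 305/6 + (1/3)·74.5625 = 75.6875.
q_{IronWorks} = 230 − 3·74.5625 + 2·75.6875 = 157.6875.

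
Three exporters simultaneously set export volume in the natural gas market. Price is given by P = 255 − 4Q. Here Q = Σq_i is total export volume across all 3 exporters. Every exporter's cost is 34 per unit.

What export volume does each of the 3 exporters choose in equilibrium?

13.8125

A representative exporter's profit is π_i = q_i(255 − 4Q) − 34q_i, with Q = q_i + Σ_{j≠i} q_j.
First-order condition: 221 − 8q_i − 4Σ_{j≠i} q_j = 0.
Imposing symmetry (q_j = q for all j) turns Σ_{j≠i} q_j into 2q, so 221 = 16q and q = 13.8125.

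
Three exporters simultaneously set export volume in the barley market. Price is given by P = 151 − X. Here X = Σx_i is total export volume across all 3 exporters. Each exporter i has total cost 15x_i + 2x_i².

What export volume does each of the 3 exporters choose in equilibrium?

A representative exporter's profit is π_i = x_i(151 − X) − 15x_i − 2x_i², with X = x_i + Σ_{j≠i} x_j.
First-order condition: 136 − 6x_i − Σ_{j≠i} x_j = 0.
With identical exporters, set every x_j = x: then 136 − 6x − 2x = 0, i.e. x = 136/8 = 17.

17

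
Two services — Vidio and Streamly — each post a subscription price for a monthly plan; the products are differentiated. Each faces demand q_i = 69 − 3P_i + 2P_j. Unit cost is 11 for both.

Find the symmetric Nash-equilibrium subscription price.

25.5

Vidio's profit: π = (P_{Vidio} − 11)(69 − 3P_{Vidio} + 2P_{Streamly}).
∂π/∂P_{Vidio} = 102 − 6P_{Vidio} + 2P_{Streamly} = 0 ⇒ P_{Vidio} = 17 + (1/3)P_{Streamly}.
By symmetry P_{Streamly} = P_{Vidio}; substituting into the reaction function, (2/3)P_{Vidio} = 17 and P_{Vidio} = 25.5.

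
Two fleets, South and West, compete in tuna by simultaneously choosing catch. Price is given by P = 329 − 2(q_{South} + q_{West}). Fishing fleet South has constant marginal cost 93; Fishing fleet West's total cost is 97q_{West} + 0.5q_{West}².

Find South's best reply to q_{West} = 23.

Fishing fleet South's profit: π = q_{South}(329 − 2(q_{South} + q_{West})) − 93q_{South}.
∂π/∂q_{South} = 236 − 4q_{South} − 2q_{West} = 0, so q_{South} = 59 − 0.5q_{West}.
At q_{West} = 23: q_{South} = 59 − 0.5·23 = 47.5.

47.5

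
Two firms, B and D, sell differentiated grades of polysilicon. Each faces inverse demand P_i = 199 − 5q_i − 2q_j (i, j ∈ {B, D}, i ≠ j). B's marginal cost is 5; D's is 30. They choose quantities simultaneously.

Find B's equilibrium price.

88.4375

Firm B's profit: π = q_B(199 − 5q_B − 2q_D) − 5q_B.
∂π/∂q_B = 194 − 10q_B − 2q_D = 0 ⇒ q_B = 19.4 − 0.2q_D.
Similarly q_D = 16.9 − 0.2q_B.
Substituting the second reaction function into the first: q_B = 19.4 − 0.2(16.9 − 0.2q_B), which gives 0.96q_B = 16.02 ⇒ q_B = 16.6875.
Then q_D = 16.9 − 0.2·16.6875 = 13.5625.
P_B = 199 − 5·16.6875 − 2·13.5625 = 88.4375.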